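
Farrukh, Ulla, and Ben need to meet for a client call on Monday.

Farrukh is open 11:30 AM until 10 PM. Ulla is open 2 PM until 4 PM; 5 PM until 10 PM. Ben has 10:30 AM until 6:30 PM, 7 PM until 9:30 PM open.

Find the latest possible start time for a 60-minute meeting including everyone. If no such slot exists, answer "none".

20:30

Farrukh ∩ Ulla: 14:00-16:00, 17:00-22:00.
Farrukh ∩ Ulla ∩ Ben: 14:00-16:00, 17:00-18:30, 19:00-21:30.
Those are the intersection windows.
The last common window of at least 60 minutes is 19:00-21:30; a 60-minute meeting can start as late as 20:30 and still end by 21:30.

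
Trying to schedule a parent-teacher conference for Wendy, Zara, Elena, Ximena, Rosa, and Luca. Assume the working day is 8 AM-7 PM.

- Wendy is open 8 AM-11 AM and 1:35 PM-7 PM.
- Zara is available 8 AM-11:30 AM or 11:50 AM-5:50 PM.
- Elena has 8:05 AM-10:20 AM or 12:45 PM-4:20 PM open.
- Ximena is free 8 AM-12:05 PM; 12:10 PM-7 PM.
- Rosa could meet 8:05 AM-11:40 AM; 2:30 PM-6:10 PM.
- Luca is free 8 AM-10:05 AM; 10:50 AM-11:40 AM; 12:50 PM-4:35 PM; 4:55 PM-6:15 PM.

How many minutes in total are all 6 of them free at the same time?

Wendy ∩ Zara: 08:00-11:00, 13:35-17:50.
Wendy ∩ Zara ∩ Elena: 08:05-10:20, 13:35-16:20.
Wendy ∩ Zara ∩ Elena ∩ Ximena: 08:05-10:20, 13:35-16:20.
Wendy ∩ Zara ∩ Elena ∩ Ximena ∩ Rosa: 08:05-10:20, 14:30-16:20.
Wendy ∩ Zara ∩ Elena ∩ Ximena ∩ Rosa ∩ Luca: 08:05-10:05, 14:30-16:20.
Summing the common windows: 120 + 110 = 230 minutes.

230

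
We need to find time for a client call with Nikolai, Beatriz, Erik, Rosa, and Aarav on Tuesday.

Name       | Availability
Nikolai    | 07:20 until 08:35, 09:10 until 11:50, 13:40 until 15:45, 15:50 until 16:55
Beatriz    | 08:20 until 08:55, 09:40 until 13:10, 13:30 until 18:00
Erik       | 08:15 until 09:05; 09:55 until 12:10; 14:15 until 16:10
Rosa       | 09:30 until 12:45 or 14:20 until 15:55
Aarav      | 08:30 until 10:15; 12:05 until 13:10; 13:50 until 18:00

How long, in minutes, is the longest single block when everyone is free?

85

Nikolai ∩ Beatriz: 08:20-08:35, 09:40-11:50, 13:40-15:45, 15:50-16:55.
Nikolai ∩ Beatriz ∩ Erik: 08:20-08:35, 09:55-11:50, 14:15-15:45, 15:50-16:10.
Nikolai ∩ Beatriz ∩ Erik ∩ Rosa: 09:55-11:50, 14:20-15:45, 15:50-15:55.
Nikolai ∩ Beatriz ∩ Erik ∩ Rosa ∩ Aarav: 09:55-10:15, 14:20-15:45, 15:50-15:55.
So the common availability across everyone is 09:55-10:15, 14:20-15:45, 15:50-15:55.
The longest is 14:20-15:45 at 85 minutes.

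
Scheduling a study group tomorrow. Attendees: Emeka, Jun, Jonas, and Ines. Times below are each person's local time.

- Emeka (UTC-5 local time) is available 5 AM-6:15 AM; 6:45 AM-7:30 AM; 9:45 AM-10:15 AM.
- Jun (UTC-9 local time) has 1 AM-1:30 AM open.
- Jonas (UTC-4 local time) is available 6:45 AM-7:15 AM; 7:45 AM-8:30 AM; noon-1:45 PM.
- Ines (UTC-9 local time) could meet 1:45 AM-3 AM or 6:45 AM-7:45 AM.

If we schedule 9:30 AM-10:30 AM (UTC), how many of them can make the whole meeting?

Emeka in UTC: 10:00-11:15, 11:45-12:30, 14:45-15:15 (add 5h to convert from UTC-5).
Jun in UTC: 10:00-10:30 (add 9h to convert from UTC-9).
Jonas in UTC: 10:45-11:15, 11:45-12:30, 16:00-17:45 (add 4h to convert from UTC-4).
Ines in UTC: 10:45-12:00, 15:45-16:45 (add 9h to convert from UTC-9).
nobody can make the full 09:30-10:30 slot — that's 0.

0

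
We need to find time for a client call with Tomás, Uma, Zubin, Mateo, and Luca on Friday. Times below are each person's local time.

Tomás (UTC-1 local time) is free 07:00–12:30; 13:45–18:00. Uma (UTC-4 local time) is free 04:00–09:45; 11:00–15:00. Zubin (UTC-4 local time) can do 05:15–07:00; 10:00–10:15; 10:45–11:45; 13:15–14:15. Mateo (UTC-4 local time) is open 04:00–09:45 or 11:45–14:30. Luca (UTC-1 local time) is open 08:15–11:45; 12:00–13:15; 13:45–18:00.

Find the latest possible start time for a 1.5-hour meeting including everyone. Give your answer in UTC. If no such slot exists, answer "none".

09:30

Tomás in UTC: 08:00-13:30, 14:45-19:00 (add 1h to convert from UTC-1).
Uma in UTC: 08:00-13:45, 15:00-19:00 (add 4h to convert from UTC-4).
Zubin in UTC: 09:15-11:00, 14:00-14:15, 14:45-15:45, 17:15-18:15 (add 4h to convert from UTC-4).
Mateo in UTC: 08:00-13:45, 15:45-18:30 (add 4h to convert from UTC-4).
Luca in UTC: 09:15-12:45, 13:00-14:15, 14:45-19:00 (add 1h to convert from UTC-1).
Tomás ∩ Uma: 08:00-13:30, 15:00-19:00.
Tomás ∩ Uma ∩ Zubin: 09:15-11:00, 15:00-15:45, 17:15-18:15.
Tomás ∩ Uma ∩ Zubin ∩ Mateo: 09:15-11:00, 17:15-18:15.
Tomás ∩ Uma ∩ Zubin ∩ Mateo ∩ Luca: 09:15-11:00, 17:15-18:15.
Those are the intersection windows.
The last common window of at least 90 minutes is 09:15-11:00; a 90-minute meeting can start as late as 09:30 and still end by 11:00.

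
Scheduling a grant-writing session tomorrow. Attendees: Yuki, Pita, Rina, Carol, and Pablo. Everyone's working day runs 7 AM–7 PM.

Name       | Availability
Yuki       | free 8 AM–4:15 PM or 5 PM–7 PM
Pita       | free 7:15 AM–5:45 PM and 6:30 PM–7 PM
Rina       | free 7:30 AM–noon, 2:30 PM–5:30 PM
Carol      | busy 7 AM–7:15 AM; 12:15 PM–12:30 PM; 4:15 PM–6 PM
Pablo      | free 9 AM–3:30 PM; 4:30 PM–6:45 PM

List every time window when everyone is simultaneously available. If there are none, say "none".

Yuki free: 08:00-16:15, 17:00-19:00.
Pita free: 07:15-17:45, 18:30-19:00.
Rina free: 07:30-12:00, 14:30-17:30.
Carol free: 07:15-12:15, 12:30-16:15, 18:00-19:00 (invert busy blocks within the working day).
Pablo free: 09:00-15:30, 16:30-18:45.
Yuki ∩ Pita: 08:00-16:15, 17:00-17:45, 18:30-19:00.
Yuki ∩ Pita ∩ Rina: 08:00-12:00, 14:30-16:15, 17:00-17:30.
Yuki ∩ Pita ∩ Rina ∩ Carol: 08:00-12:00, 14:30-16:15.
Yuki ∩ Pita ∩ Rina ∩ Carol ∩ Pablo: 09:00-12:00, 14:30-15:30.

09:00-12:00, 14:30-15:30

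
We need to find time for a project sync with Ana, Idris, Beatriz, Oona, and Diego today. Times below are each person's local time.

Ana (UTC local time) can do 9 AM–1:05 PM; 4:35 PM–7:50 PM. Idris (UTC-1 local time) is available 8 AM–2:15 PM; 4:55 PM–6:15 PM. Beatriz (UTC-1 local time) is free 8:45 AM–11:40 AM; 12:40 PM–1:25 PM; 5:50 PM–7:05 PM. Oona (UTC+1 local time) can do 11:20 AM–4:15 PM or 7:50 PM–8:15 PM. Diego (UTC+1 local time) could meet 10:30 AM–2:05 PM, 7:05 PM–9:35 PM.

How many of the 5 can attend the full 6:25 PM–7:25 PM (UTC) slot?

Ana in UTC: 09:00-13:05, 16:35-19:50.
Idris in UTC: 09:00-15:15, 17:55-19:15 (add 1h to convert from UTC-1).
Beatriz in UTC: 09:45-12:40, 13:40-14:25, 18:50-20:05 (add 1h to convert from UTC-1).
Oona in UTC: 10:20-15:15, 18:50-19:15 (subtract 1h to convert from UTC+1).
Diego in UTC: 09:30-13:05, 18:05-20:35 (subtract 1h to convert from UTC+1).
Ana and Diego can make the full 18:25-19:25 slot — that's 2.

2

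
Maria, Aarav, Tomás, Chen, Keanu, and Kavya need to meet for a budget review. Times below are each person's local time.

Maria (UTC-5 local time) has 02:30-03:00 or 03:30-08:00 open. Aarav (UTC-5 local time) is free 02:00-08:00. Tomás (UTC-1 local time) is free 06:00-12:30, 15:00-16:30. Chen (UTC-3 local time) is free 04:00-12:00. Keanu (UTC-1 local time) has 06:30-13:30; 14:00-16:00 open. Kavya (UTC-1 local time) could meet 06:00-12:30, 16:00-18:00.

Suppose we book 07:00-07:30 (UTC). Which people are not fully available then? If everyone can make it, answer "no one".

Keanu, Maria

Maria in UTC: 07:30-08:00, 08:30-13:00 (add 5h to convert from UTC-5).
Aarav in UTC: 07:00-13:00 (add 5h to convert from UTC-5).
Tomás in UTC: 07:00-13:30, 16:00-17:30 (add 1h to convert from UTC-1).
Chen in UTC: 07:00-15:00 (add 3h to convert from UTC-3).
Keanu in UTC: 07:30-14:30, 15:00-17:00 (add 1h to convert from UTC-1).
Kavya in UTC: 07:00-13:30, 17:00-19:00 (add 1h to convert from UTC-1).
Maria: not fully free for 07:00-07:30. Aarav: free for 07:00-07:30. Tomás: free for 07:00-07:30. Chen: free for 07:00-07:30. Keanu: not fully free for 07:00-07:30. Kavya: free for 07:00-07:30.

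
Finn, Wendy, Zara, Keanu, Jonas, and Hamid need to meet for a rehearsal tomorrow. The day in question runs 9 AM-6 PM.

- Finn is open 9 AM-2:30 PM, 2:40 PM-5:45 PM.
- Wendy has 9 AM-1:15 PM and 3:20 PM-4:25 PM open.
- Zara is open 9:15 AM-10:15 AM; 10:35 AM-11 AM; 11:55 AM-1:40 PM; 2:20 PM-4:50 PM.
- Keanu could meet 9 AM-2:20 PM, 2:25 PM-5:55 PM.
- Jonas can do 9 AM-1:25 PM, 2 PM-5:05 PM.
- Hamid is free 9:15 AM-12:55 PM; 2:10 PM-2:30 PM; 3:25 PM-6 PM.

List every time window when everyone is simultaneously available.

Finn ∩ Wendy: 09:00-13:15, 15:20-16:25.
Finn ∩ Wendy ∩ Zara: 09:15-10:15, 10:35-11:00, 11:55-13:15, 15:20-16:25.
Finn ∩ Wendy ∩ Zara ∩ Keanu: 09:15-10:15, 10:35-11:00, 11:55-13:15, 15:20-16:25.
Finn ∩ Wendy ∩ Zara ∩ Keanu ∩ Jonas: 09:15-10:15, 10:35-11:00, 11:55-13:15, 15:20-16:25.
Finn ∩ Wendy ∩ Zara ∩ Keanu ∩ Jonas ∩ Hamid: 09:15-10:15, 10:35-11:00, 11:55-12:55, 15:25-16:25.

09:15-10:15, 10:35-11:00, 11:55-12:55, 15:25-16:25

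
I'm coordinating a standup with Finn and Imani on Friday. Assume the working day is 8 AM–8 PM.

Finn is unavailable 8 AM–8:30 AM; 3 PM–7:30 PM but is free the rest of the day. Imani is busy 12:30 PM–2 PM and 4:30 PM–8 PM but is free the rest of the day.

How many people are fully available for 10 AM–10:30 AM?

Finn free: 08:30-15:00, 19:30-20:00 (invert busy blocks within the working day).
Imani free: 08:00-12:30, 14:00-16:30 (invert busy blocks within the working day).
Finn and Imani can make the full 10:00-10:30 slot — that's 2.

2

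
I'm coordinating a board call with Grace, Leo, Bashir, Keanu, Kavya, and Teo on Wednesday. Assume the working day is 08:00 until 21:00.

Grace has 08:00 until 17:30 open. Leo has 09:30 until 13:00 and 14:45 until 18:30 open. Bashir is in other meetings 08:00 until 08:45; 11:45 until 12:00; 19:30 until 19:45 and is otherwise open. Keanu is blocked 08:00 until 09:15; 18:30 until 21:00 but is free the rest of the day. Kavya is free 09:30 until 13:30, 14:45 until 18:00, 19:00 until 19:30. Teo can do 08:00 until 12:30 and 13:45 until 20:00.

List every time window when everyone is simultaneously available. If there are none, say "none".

Grace free: 08:00-17:30.
Leo free: 09:30-13:00, 14:45-18:30.
Bashir free: 08:45-11:45, 12:00-19:30, 19:45-21:00 (invert busy blocks within the working day).
Keanu free: 09:15-18:30 (invert busy blocks within the working day).
Kavya free: 09:30-13:30, 14:45-18:00, 19:00-19:30.
Teo free: 08:00-12:30, 13:45-20:00.
Grace ∩ Leo: 09:30-13:00, 14:45-17:30.
Grace ∩ Leo ∩ Bashir: 09:30-11:45, 12:00-13:00, 14:45-17:30.
Grace ∩ Leo ∩ Bashir ∩ Keanu: 09:30-11:45, 12:00-13:00, 14:45-17:30.
Grace ∩ Leo ∩ Bashir ∩ Keanu ∩ Kavya: 09:30-11:45, 12:00-13:00, 14:45-17:30.
Grace ∩ Leo ∩ Bashir ∩ Keanu ∩ Kavya ∩ Teo: 09:30-11:45, 12:00-12:30, 14:45-17:30.
So the common availability across everyone is 09:30-11:45, 12:00-12:30, 14:45-17:30.

09:30-11:45, 12:00-12:30, 14:45-17:30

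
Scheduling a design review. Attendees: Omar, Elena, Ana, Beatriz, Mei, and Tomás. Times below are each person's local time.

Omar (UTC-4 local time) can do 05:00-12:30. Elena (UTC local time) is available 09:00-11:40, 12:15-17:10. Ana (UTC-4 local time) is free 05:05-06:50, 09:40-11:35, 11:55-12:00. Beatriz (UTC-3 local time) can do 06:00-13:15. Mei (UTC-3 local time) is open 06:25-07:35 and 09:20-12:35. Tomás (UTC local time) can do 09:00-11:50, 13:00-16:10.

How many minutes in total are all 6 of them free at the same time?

Omar in UTC: 09:00-16:30 (add 4h to convert from UTC-4).
Elena in UTC: 09:00-11:40, 12:15-17:10.
Ana in UTC: 09:05-10:50, 13:40-15:35, 15:55-16:00 (add 4h to convert from UTC-4).
Beatriz in UTC: 09:00-16:15 (add 3h to convert from UTC-3).
Mei in UTC: 09:25-10:35, 12:20-15:35 (add 3h to convert from UTC-3).
Tomás in UTC: 09:00-11:50, 13:00-16:10.
Omar ∩ Elena: 09:00-11:40, 12:15-16:30.
Omar ∩ Elena ∩ Ana: 09:05-10:50, 13:40-15:35, 15:55-16:00.
Omar ∩ Elena ∩ Ana ∩ Beatriz: 09:05-10:50, 13:40-15:35, 15:55-16:00.
Omar ∩ Elena ∩ Ana ∩ Beatriz ∩ Mei: 09:25-10:35, 13:40-15:35.
Omar ∩ Elena ∩ Ana ∩ Beatriz ∩ Mei ∩ Tomás: 09:25-10:35, 13:40-15:35.
Those are the intersection windows.
Summing the common windows: 70 + 115 = 185 minutes.

185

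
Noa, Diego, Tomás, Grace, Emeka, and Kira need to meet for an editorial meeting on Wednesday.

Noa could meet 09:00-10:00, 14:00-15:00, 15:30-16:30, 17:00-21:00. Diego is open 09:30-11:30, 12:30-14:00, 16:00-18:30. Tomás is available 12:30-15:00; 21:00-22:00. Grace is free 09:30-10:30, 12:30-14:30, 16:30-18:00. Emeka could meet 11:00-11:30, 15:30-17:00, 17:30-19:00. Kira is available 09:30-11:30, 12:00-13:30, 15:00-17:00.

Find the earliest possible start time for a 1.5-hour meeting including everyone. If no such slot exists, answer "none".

none

Noa ∩ Diego: 09:30-10:00, 16:00-16:30, 17:00-18:30.
Noa ∩ Diego ∩ Tomás: ∅.
Noa ∩ Diego ∩ Tomás ∩ Grace: ∅.
Noa ∩ Diego ∩ Tomás ∩ Grace ∩ Emeka: ∅.
Noa ∩ Diego ∩ Tomás ∩ Grace ∩ Emeka ∩ Kira: ∅.
There is no time when everyone is free.
No common window is at least 90 minutes long.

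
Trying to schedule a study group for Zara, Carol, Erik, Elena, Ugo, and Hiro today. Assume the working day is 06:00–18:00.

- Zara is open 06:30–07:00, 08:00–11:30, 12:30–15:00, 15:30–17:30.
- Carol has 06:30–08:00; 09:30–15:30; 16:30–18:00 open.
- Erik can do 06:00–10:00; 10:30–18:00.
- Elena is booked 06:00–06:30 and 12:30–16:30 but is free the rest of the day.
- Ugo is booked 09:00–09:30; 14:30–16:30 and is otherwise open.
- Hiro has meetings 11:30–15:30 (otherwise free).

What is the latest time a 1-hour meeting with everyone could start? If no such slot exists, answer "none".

Zara free: 06:30-07:00, 08:00-11:30, 12:30-15:00, 15:30-17:30.
Carol free: 06:30-08:00, 09:30-15:30, 16:30-18:00.
Erik free: 06:00-10:00, 10:30-18:00.
Elena free: 06:30-12:30, 16:30-18:00 (invert busy blocks within the working day).
Ugo free: 06:00-09:00, 09:30-14:30, 16:30-18:00 (invert busy blocks within the working day).
Hiro free: 06:00-11:30, 15:30-18:00 (invert busy blocks within the working day).
Zara ∩ Carol: 06:30-07:00, 09:30-11:30, 12:30-15:00, 16:30-17:30.
Zara ∩ Carol ∩ Erik: 06:30-07:00, 09:30-10:00, 10:30-11:30, 12:30-15:00, 16:30-17:30.
Zara ∩ Carol ∩ Erik ∩ Elena: 06:30-07:00, 09:30-10:00, 10:30-11:30, 16:30-17:30.
Zara ∩ Carol ∩ Erik ∩ Elena ∩ Ugo: 06:30-07:00, 09:30-10:00, 10:30-11:30, 16:30-17:30.
Zara ∩ Carol ∩ Erik ∩ Elena ∩ Ugo ∩ Hiro: 06:30-07:00, 09:30-10:00, 10:30-11:30, 16:30-17:30.
The last common window of at least 60 minutes is 16:30-17:30; a 60-minute meeting can start as late as 16:30 and still end by 17:30.

16:30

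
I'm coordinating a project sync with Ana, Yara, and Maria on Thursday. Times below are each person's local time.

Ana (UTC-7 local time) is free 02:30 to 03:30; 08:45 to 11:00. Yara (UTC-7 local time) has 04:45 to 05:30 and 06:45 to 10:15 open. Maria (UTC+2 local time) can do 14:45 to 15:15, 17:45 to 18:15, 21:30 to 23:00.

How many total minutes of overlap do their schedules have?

Ana in UTC: 09:30-10:30, 15:45-18:00 (add 7h to convert from UTC-7).
Yara in UTC: 11:45-12:30, 13:45-17:15 (add 7h to convert from UTC-7).
Maria in UTC: 12:45-13:15, 15:45-16:15, 19:30-21:00 (subtract 2h to convert from UTC+2).
Ana ∩ Yara: 15:45-17:15.
Ana ∩ Yara ∩ Maria: 15:45-16:15.
That's a single block of 30 minutes.

30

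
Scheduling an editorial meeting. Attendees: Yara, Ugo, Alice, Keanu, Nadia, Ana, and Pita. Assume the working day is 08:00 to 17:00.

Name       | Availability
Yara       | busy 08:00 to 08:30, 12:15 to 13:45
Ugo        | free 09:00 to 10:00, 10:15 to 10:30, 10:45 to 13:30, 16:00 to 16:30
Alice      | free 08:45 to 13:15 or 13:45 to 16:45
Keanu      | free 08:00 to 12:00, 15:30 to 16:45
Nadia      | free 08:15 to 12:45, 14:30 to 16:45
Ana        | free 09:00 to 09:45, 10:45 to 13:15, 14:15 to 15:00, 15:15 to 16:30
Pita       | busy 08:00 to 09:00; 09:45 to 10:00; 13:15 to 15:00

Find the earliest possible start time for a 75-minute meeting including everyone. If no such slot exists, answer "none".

Yara free: 08:30-12:15, 13:45-17:00 (invert busy blocks within the working day).
Ugo free: 09:00-10:00, 10:15-10:30, 10:45-13:30, 16:00-16:30.
Alice free: 08:45-13:15, 13:45-16:45.
Keanu free: 08:00-12:00, 15:30-16:45.
Nadia free: 08:15-12:45, 14:30-16:45.
Ana free: 09:00-09:45, 10:45-13:15, 14:15-15:00, 15:15-16:30.
Pita free: 09:00-09:45, 10:00-13:15, 15:00-17:00 (invert busy blocks within the working day).
Yara ∩ Ugo: 09:00-10:00, 10:15-10:30, 10:45-12:15, 16:00-16:30.
Yara ∩ Ugo ∩ Alice: 09:00-10:00, 10:15-10:30, 10:45-12:15, 16:00-16:30.
Yara ∩ Ugo ∩ Alice ∩ Keanu: 09:00-10:00, 10:15-10:30, 10:45-12:00, 16:00-16:30.
Yara ∩ Ugo ∩ Alice ∩ Keanu ∩ Nadia: 09:00-10:00, 10:15-10:30, 10:45-12:00, 16:00-16:30.
Yara ∩ Ugo ∩ Alice ∩ Keanu ∩ Nadia ∩ Ana: 09:00-09:45, 10:45-12:00, 16:00-16:30.
Yara ∩ Ugo ∩ Alice ∩ Keanu ∩ Nadia ∩ Ana ∩ Pita: 09:00-09:45, 10:45-12:00, 16:00-16:30.
The first common window of at least 75 minutes is 10:45-12:00, so the earliest start is 10:45.

10:45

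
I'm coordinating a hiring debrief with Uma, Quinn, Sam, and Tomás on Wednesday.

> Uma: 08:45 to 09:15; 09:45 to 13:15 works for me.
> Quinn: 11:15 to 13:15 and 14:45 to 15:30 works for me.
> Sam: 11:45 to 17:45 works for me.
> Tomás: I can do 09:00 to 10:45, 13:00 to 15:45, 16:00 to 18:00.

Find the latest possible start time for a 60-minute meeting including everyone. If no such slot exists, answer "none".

Uma ∩ Quinn: 11:15-13:15.
Uma ∩ Quinn ∩ Sam: 11:45-13:15.
Uma ∩ Quinn ∩ Sam ∩ Tomás: 13:00-13:15.
No common window is at least 60 minutes long.

none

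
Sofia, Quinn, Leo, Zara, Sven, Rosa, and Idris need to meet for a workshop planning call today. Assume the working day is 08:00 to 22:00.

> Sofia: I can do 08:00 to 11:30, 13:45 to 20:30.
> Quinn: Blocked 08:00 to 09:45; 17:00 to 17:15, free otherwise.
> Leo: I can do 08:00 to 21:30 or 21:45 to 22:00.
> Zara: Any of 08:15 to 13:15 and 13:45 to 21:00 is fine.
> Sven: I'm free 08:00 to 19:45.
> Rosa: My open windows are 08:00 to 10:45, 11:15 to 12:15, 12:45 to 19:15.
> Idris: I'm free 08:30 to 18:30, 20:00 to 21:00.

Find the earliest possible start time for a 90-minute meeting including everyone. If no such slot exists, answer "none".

Sofia free: 08:00-11:30, 13:45-20:30.
Quinn free: 09:45-17:00, 17:15-22:00 (invert busy blocks within the working day).
Leo free: 08:00-21:30, 21:45-22:00.
Zara free: 08:15-13:15, 13:45-21:00.
Sven free: 08:00-19:45.
Rosa free: 08:00-10:45, 11:15-12:15, 12:45-19:15.
Idris free: 08:30-18:30, 20:00-21:00.
Sofia ∩ Quinn: 09:45-11:30, 13:45-17:00, 17:15-20:30.
Sofia ∩ Quinn ∩ Leo: 09:45-11:30, 13:45-17:00, 17:15-20:30.
Sofia ∩ Quinn ∩ Leo ∩ Zara: 09:45-11:30, 13:45-17:00, 17:15-20:30.
Sofia ∩ Quinn ∩ Leo ∩ Zara ∩ Sven: 09:45-11:30, 13:45-17:00, 17:15-19:45.
Sofia ∩ Quinn ∩ Leo ∩ Zara ∩ Sven ∩ Rosa: 09:45-10:45, 11:15-11:30, 13:45-17:00, 17:15-19:15.
Sofia ∩ Quinn ∩ Leo ∩ Zara ∩ Sven ∩ Rosa ∩ Idris: 09:45-10:45, 11:15-11:30, 13:45-17:00, 17:15-18:30.
So the common availability across everyone is 09:45-10:45, 11:15-11:30, 13:45-17:00, 17:15-18:30.
The first common window of at least 90 minutes is 13:45-17:00, so the earliest start is 13:45.

13:45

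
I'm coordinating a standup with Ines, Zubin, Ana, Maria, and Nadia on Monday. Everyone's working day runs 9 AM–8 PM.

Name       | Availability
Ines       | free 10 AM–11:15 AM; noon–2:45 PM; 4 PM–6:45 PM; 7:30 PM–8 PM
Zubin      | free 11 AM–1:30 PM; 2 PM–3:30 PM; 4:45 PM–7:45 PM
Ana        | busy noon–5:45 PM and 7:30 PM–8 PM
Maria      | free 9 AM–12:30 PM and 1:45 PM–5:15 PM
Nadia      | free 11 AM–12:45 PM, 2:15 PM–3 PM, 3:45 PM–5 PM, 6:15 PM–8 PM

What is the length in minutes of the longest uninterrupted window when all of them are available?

15

Ines free: 10:00-11:15, 12:00-14:45, 16:00-18:45, 19:30-20:00.
Zubin free: 11:00-13:30, 14:00-15:30, 16:45-19:45.
Ana free: 09:00-12:00, 17:45-19:30 (invert busy blocks within the working day).
Maria free: 09:00-12:30, 13:45-17:15.
Nadia free: 11:00-12:45, 14:15-15:00, 15:45-17:00, 18:15-20:00.
Ines ∩ Zubin: 11:00-11:15, 12:00-13:30, 14:00-14:45, 16:45-18:45, 19:30-19:45.
Ines ∩ Zubin ∩ Ana: 11:00-11:15, 17:45-18:45.
Ines ∩ Zubin ∩ Ana ∩ Maria: 11:00-11:15.
Ines ∩ Zubin ∩ Ana ∩ Maria ∩ Nadia: 11:00-11:15.
So the common availability across everyone is 11:00-11:15.
The longest is 11:00-11:15 at 15 minutes.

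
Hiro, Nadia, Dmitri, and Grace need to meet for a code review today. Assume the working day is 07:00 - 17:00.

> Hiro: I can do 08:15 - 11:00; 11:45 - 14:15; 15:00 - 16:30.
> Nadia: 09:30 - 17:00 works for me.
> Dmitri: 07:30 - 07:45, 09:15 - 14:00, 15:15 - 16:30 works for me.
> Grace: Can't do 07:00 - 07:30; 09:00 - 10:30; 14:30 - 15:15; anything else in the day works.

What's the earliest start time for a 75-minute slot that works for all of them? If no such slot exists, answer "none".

11:45

Hiro free: 08:15-11:00, 11:45-14:15, 15:00-16:30.
Nadia free: 09:30-17:00.
Dmitri free: 07:30-07:45, 09:15-14:00, 15:15-16:30.
Grace free: 07:30-09:00, 10:30-14:30, 15:15-17:00 (invert busy blocks within the working day).
Hiro ∩ Nadia: 09:30-11:00, 11:45-14:15, 15:00-16:30.
Hiro ∩ Nadia ∩ Dmitri: 09:30-11:00, 11:45-14:00, 15:15-16:30.
Hiro ∩ Nadia ∩ Dmitri ∩ Grace: 10:30-11:00, 11:45-14:00, 15:15-16:30.
The first common window of at least 75 minutes is 11:45-14:00, so the earliest start is 11:45.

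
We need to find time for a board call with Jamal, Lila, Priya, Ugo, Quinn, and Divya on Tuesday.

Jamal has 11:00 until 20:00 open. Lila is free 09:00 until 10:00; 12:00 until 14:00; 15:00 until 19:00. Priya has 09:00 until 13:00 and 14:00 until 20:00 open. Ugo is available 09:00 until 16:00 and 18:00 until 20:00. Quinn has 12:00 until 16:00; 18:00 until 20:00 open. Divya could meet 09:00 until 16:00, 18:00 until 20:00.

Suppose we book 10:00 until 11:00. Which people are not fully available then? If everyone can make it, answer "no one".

Jamal: not fully free for 10:00-11:00. Lila: not fully free for 10:00-11:00. Priya: free for 10:00-11:00. Ugo: free for 10:00-11:00. Quinn: not fully free for 10:00-11:00. Divya: free for 10:00-11:00.

Jamal, Lila, Quinn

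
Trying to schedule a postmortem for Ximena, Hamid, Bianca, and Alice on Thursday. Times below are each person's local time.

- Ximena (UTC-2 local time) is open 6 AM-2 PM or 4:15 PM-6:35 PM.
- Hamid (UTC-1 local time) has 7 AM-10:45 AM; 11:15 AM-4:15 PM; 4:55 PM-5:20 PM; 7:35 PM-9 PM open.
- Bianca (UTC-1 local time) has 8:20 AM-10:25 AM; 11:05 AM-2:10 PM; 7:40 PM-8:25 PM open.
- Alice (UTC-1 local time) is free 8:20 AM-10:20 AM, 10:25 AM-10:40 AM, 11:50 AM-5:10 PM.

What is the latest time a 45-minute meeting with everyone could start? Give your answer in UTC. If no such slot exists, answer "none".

14:25

Ximena in UTC: 08:00-16:00, 18:15-20:35 (add 2h to convert from UTC-2).
Hamid in UTC: 08:00-11:45, 12:15-17:15, 17:55-18:20, 20:35-22:00 (add 1h to convert from UTC-1).
Bianca in UTC: 09:20-11:25, 12:05-15:10, 20:40-21:25 (add 1h to convert from UTC-1).
Alice in UTC: 09:20-11:20, 11:25-11:40, 12:50-18:10 (add 1h to convert from UTC-1).
Ximena ∩ Hamid: 08:00-11:45, 12:15-16:00, 18:15-18:20.
Ximena ∩ Hamid ∩ Bianca: 09:20-11:25, 12:15-15:10.
Ximena ∩ Hamid ∩ Bianca ∩ Alice: 09:20-11:20, 12:50-15:10.
So the common availability across everyone is 09:20-11:20, 12:50-15:10.
The last common window of at least 45 minutes is 12:50-15:10; a 45-minute meeting can start as late as 14:25 and still end by 15:10.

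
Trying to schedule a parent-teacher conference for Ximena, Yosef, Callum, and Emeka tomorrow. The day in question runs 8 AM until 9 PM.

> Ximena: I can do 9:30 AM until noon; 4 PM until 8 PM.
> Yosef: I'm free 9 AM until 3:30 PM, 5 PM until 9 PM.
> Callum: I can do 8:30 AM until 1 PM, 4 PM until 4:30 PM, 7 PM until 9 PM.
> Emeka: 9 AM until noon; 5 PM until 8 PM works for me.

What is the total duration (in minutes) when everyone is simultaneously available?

210

Ximena ∩ Yosef: 09:30-12:00, 17:00-20:00.
Ximena ∩ Yosef ∩ Callum: 09:30-12:00, 19:00-20:00.
Ximena ∩ Yosef ∩ Callum ∩ Emeka: 09:30-12:00, 19:00-20:00.
So the common availability across everyone is 09:30-12:00, 19:00-20:00.
Summing the common windows: 150 + 60 = 210 minutes.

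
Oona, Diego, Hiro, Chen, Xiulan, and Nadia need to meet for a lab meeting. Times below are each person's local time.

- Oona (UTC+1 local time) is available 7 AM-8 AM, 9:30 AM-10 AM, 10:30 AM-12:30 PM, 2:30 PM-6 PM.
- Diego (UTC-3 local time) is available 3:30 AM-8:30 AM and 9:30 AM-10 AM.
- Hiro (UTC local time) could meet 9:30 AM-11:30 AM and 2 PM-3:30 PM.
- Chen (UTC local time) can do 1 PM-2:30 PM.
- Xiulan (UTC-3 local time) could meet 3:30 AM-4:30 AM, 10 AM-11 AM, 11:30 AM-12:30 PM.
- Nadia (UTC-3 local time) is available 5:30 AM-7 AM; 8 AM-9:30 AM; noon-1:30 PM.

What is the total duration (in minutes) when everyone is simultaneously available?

Oona in UTC: 06:00-07:00, 08:30-09:00, 09:30-11:30, 13:30-17:00 (subtract 1h to convert from UTC+1).
Diego in UTC: 06:30-11:30, 12:30-13:00 (add 3h to convert from UTC-3).
Hiro in UTC: 09:30-11:30, 14:00-15:30.
Chen in UTC: 13:00-14:30.
Xiulan in UTC: 06:30-07:30, 13:00-14:00, 14:30-15:30 (add 3h to convert from UTC-3).
Nadia in UTC: 08:30-10:00, 11:00-12:30, 15:00-16:30 (add 3h to convert from UTC-3).
Oona ∩ Diego: 06:30-07:00, 08:30-09:00, 09:30-11:30.
Oona ∩ Diego ∩ Hiro: 09:30-11:30.
Oona ∩ Diego ∩ Hiro ∩ Chen: ∅.
Oona ∩ Diego ∩ Hiro ∩ Chen ∩ Xiulan: ∅.
Oona ∩ Diego ∩ Hiro ∩ Chen ∩ Xiulan ∩ Nadia: ∅.
There is no time when everyone is free.
There is no common window, so the total is 0 minutes.

0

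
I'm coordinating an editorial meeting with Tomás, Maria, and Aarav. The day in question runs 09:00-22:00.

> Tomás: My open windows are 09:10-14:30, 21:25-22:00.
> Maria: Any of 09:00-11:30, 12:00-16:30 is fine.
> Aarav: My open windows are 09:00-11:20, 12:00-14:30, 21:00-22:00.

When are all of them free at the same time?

09:10-11:20, 12:00-14:30

Tomás ∩ Maria: 09:10-11:30, 12:00-14:30.
Tomás ∩ Maria ∩ Aarav: 09:10-11:20, 12:00-14:30.
Those are the intersection windows.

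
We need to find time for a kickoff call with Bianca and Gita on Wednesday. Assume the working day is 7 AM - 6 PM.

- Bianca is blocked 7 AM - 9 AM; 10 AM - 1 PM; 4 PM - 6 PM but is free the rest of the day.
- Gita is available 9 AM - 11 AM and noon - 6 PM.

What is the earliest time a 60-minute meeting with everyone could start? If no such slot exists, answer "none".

Bianca free: 09:00-10:00, 13:00-16:00 (invert busy blocks within the working day).
Gita free: 09:00-11:00, 12:00-18:00.
Bianca ∩ Gita: 09:00-10:00, 13:00-16:00.
The first common window of at least 60 minutes is 09:00-10:00, so the earliest start is 09:00.

09:00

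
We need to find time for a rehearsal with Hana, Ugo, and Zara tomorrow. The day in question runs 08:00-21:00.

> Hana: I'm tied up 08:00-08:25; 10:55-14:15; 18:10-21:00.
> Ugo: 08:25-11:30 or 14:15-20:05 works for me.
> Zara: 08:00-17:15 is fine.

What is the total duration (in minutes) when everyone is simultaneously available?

Hana free: 08:25-10:55, 14:15-18:10 (invert busy blocks within the working day).
Ugo free: 08:25-11:30, 14:15-20:05.
Zara free: 08:00-17:15.
Hana ∩ Ugo: 08:25-10:55, 14:15-18:10.
Hana ∩ Ugo ∩ Zara: 08:25-10:55, 14:15-17:15.
So the common availability across everyone is 08:25-10:55, 14:15-17:15.
Summing the common windows: 150 + 180 = 330 minutes.

330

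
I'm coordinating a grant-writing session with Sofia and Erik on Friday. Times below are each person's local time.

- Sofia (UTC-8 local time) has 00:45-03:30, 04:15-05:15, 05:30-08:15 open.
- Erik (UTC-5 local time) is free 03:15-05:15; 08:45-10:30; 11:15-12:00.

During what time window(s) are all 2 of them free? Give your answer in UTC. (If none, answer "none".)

Sofia in UTC: 08:45-11:30, 12:15-13:15, 13:30-16:15 (add 8h to convert from UTC-8).
Erik in UTC: 08:15-10:15, 13:45-15:30, 16:15-17:00 (add 5h to convert from UTC-5).
Sofia ∩ Erik: 08:45-10:15, 13:45-15:30.
Those are the intersection windows.

08:45-10:15, 13:45-15:30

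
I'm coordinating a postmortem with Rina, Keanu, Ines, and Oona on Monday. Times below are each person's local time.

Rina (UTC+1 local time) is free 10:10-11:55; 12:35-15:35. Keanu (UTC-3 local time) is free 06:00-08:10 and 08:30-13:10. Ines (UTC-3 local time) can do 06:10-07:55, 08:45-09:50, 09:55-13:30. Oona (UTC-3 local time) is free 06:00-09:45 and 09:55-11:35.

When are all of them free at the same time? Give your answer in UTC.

Rina in UTC: 09:10-10:55, 11:35-14:35 (subtract 1h to convert from UTC+1).
Keanu in UTC: 09:00-11:10, 11:30-16:10 (add 3h to convert from UTC-3).
Ines in UTC: 09:10-10:55, 11:45-12:50, 12:55-16:30 (add 3h to convert from UTC-3).
Oona in UTC: 09:00-12:45, 12:55-14:35 (add 3h to convert from UTC-3).
Rina ∩ Keanu: 09:10-10:55, 11:35-14:35.
Rina ∩ Keanu ∩ Ines: 09:10-10:55, 11:45-12:50, 12:55-14:35.
Rina ∩ Keanu ∩ Ines ∩ Oona: 09:10-10:55, 11:45-12:45, 12:55-14:35.

09:10-10:55, 11:45-12:45, 12:55-14:35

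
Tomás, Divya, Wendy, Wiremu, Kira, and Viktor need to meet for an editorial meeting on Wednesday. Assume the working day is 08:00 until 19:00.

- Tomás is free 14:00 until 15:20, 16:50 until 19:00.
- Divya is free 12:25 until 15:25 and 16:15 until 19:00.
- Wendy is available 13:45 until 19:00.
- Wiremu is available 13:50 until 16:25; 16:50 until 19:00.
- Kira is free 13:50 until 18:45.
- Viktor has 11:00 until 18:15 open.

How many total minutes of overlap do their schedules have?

Tomás ∩ Divya: 14:00-15:20, 16:50-19:00.
Tomás ∩ Divya ∩ Wendy: 14:00-15:20, 16:50-19:00.
Tomás ∩ Divya ∩ Wendy ∩ Wiremu: 14:00-15:20, 16:50-19:00.
Tomás ∩ Divya ∩ Wendy ∩ Wiremu ∩ Kira: 14:00-15:20, 16:50-18:45.
Tomás ∩ Divya ∩ Wendy ∩ Wiremu ∩ Kira ∩ Viktor: 14:00-15:20, 16:50-18:15.
Summing the common windows: 80 + 85 = 165 minutes.

165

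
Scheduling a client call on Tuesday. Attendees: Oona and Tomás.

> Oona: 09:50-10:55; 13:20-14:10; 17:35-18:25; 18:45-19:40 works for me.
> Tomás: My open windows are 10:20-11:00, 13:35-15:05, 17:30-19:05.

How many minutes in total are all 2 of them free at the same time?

140

Oona ∩ Tomás: 10:20-10:55, 13:35-14:10, 17:35-18:25, 18:45-19:05.
Summing the common windows: 35 + 35 + 50 + 20 = 140 minutes.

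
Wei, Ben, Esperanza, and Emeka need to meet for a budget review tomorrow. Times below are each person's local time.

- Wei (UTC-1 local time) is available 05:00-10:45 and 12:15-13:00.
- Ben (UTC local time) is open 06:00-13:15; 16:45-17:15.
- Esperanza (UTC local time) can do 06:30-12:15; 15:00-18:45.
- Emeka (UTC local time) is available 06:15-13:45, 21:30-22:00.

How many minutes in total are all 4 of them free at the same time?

315

Wei in UTC: 06:00-11:45, 13:15-14:00 (add 1h to convert from UTC-1).
Ben in UTC: 06:00-13:15, 16:45-17:15.
Esperanza in UTC: 06:30-12:15, 15:00-18:45.
Emeka in UTC: 06:15-13:45, 21:30-22:00.
Wei ∩ Ben: 06:00-11:45.
Wei ∩ Ben ∩ Esperanza: 06:30-11:45.
Wei ∩ Ben ∩ Esperanza ∩ Emeka: 06:30-11:45.
That's a single block of 315 minutes.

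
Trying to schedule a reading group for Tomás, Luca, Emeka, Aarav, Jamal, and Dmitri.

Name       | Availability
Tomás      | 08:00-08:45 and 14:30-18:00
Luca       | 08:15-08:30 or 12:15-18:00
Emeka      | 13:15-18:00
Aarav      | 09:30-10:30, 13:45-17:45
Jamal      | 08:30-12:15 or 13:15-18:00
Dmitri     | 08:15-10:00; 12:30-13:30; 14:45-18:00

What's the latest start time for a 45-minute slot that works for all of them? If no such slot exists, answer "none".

17:00

Tomás ∩ Luca: 08:15-08:30, 14:30-18:00.
Tomás ∩ Luca ∩ Emeka: 14:30-18:00.
Tomás ∩ Luca ∩ Emeka ∩ Aarav: 14:30-17:45.
Tomás ∩ Luca ∩ Emeka ∩ Aarav ∩ Jamal: 14:30-17:45.
Tomás ∩ Luca ∩ Emeka ∩ Aarav ∩ Jamal ∩ Dmitri: 14:45-17:45.
So the common availability across everyone is 14:45-17:45.
The last common window of at least 45 minutes is 14:45-17:45; a 45-minute meeting can start as late as 17:00 and still end by 17:45.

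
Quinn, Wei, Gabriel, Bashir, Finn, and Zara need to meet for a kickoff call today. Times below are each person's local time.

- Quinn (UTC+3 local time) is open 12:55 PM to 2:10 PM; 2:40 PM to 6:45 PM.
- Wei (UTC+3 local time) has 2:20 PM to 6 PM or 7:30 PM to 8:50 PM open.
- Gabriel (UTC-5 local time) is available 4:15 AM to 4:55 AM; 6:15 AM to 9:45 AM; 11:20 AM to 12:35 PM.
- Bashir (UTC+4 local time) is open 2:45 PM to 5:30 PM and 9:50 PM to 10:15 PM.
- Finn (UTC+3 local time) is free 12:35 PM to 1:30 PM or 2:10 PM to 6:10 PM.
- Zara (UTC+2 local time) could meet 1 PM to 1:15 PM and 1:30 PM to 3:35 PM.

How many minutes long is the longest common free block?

110

Quinn in UTC: 09:55-11:10, 11:40-15:45 (subtract 3h to convert from UTC+3).
Wei in UTC: 11:20-15:00, 16:30-17:50 (subtract 3h to convert from UTC+3).
Gabriel in UTC: 09:15-09:55, 11:15-14:45, 16:20-17:35 (add 5h to convert from UTC-5).
Bashir in UTC: 10:45-13:30, 17:50-18:15 (subtract 4h to convert from UTC+4).
Finn in UTC: 09:35-10:30, 11:10-15:10 (subtract 3h to convert from UTC+3).
Zara in UTC: 11:00-11:15, 11:30-13:35 (subtract 2h to convert from UTC+2).
Quinn ∩ Wei: 11:40-15:00.
Quinn ∩ Wei ∩ Gabriel: 11:40-14:45.
Quinn ∩ Wei ∩ Gabriel ∩ Bashir: 11:40-13:30.
Quinn ∩ Wei ∩ Gabriel ∩ Bashir ∩ Finn: 11:40-13:30.
Quinn ∩ Wei ∩ Gabriel ∩ Bashir ∩ Finn ∩ Zara: 11:40-13:30.
Those are the intersection windows.
The longest is 11:40-13:30 at 110 minutes.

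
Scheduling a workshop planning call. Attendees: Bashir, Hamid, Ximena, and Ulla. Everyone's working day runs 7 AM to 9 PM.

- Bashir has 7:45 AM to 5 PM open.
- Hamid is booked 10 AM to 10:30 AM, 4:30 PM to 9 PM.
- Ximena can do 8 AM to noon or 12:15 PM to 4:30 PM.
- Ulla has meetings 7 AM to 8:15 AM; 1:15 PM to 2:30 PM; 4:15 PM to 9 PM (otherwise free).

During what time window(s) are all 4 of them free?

08:15-10:00, 10:30-12:00, 12:15-13:15, 14:30-16:15

Bashir free: 07:45-17:00.
Hamid free: 07:00-10:00, 10:30-16:30 (invert busy blocks within the working day).
Ximena free: 08:00-12:00, 12:15-16:30.
Ulla free: 08:15-13:15, 14:30-16:15 (invert busy blocks within the working day).
Bashir ∩ Hamid: 07:45-10:00, 10:30-16:30.
Bashir ∩ Hamid ∩ Ximena: 08:00-10:00, 10:30-12:00, 12:15-16:30.
Bashir ∩ Hamid ∩ Ximena ∩ Ulla: 08:15-10:00, 10:30-12:00, 12:15-13:15, 14:30-16:15.
So the common availability across everyone is 08:15-10:00, 10:30-12:00, 12:15-13:15, 14:30-16:15.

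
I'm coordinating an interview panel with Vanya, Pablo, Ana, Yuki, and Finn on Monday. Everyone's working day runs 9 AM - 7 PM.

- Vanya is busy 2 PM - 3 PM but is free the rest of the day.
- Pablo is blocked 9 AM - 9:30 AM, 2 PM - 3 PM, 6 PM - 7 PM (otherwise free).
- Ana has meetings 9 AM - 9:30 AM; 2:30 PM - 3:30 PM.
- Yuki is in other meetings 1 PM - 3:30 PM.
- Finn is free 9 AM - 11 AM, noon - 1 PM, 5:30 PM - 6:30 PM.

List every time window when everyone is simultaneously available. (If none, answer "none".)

Vanya free: 09:00-14:00, 15:00-19:00 (invert busy blocks within the working day).
Pablo free: 09:30-14:00, 15:00-18:00 (invert busy blocks within the working day).
Ana free: 09:30-14:30, 15:30-19:00 (invert busy blocks within the working day).
Yuki free: 09:00-13:00, 15:30-19:00 (invert busy blocks within the working day).
Finn free: 09:00-11:00, 12:00-13:00, 17:30-18:30.
Vanya ∩ Pablo: 09:30-14:00, 15:00-18:00.
Vanya ∩ Pablo ∩ Ana: 09:30-14:00, 15:30-18:00.
Vanya ∩ Pablo ∩ Ana ∩ Yuki: 09:30-13:00, 15:30-18:00.
Vanya ∩ Pablo ∩ Ana ∩ Yuki ∩ Finn: 09:30-11:00, 12:00-13:00, 17:30-18:00.
So the common availability across everyone is 09:30-11:00, 12:00-13:00, 17:30-18:00.

09:30-11:00, 12:00-13:00, 17:30-18:00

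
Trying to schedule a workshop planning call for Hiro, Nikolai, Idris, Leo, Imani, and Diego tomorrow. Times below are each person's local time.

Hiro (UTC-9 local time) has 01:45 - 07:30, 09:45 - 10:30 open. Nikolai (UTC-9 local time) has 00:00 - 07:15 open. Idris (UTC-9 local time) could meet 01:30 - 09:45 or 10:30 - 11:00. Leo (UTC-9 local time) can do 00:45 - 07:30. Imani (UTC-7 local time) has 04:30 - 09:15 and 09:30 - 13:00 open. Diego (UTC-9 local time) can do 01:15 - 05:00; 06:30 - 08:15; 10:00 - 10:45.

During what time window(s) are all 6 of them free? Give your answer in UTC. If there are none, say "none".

Hiro in UTC: 10:45-16:30, 18:45-19:30 (add 9h to convert from UTC-9).
Nikolai in UTC: 09:00-16:15 (add 9h to convert from UTC-9).
Idris in UTC: 10:30-18:45, 19:30-20:00 (add 9h to convert from UTC-9).
Leo in UTC: 09:45-16:30 (add 9h to convert from UTC-9).
Imani in UTC: 11:30-16:15, 16:30-20:00 (add 7h to convert from UTC-7).
Diego in UTC: 10:15-14:00, 15:30-17:15, 19:00-19:45 (add 9h to convert from UTC-9).
Hiro ∩ Nikolai: 10:45-16:15.
Hiro ∩ Nikolai ∩ Idris: 10:45-16:15.
Hiro ∩ Nikolai ∩ Idris ∩ Leo: 10:45-16:15.
Hiro ∩ Nikolai ∩ Idris ∩ Leo ∩ Imani: 11:30-16:15.
Hiro ∩ Nikolai ∩ Idris ∩ Leo ∩ Imani ∩ Diego: 11:30-14:00, 15:30-16:15.

11:30-14:00, 15:30-16:15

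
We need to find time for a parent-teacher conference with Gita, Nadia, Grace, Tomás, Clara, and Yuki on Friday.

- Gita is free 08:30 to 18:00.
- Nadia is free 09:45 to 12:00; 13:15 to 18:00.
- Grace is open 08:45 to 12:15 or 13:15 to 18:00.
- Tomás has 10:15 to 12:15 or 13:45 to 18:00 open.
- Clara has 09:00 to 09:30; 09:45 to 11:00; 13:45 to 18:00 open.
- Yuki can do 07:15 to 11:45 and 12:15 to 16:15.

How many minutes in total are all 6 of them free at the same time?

195

Gita ∩ Nadia: 09:45-12:00, 13:15-18:00.
Gita ∩ Nadia ∩ Grace: 09:45-12:00, 13:15-18:00.
Gita ∩ Nadia ∩ Grace ∩ Tomás: 10:15-12:00, 13:45-18:00.
Gita ∩ Nadia ∩ Grace ∩ Tomás ∩ Clara: 10:15-11:00, 13:45-18:00.
Gita ∩ Nadia ∩ Grace ∩ Tomás ∩ Clara ∩ Yuki: 10:15-11:00, 13:45-16:15.
Summing the common windows: 45 + 150 = 195 minutes.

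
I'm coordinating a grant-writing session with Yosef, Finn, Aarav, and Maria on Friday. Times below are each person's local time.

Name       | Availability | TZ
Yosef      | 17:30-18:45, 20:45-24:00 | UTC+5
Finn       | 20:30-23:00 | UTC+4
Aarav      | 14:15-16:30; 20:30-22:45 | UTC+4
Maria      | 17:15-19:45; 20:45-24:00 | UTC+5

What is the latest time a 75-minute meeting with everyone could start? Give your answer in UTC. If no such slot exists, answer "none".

17:30

Yosef in UTC: 12:30-13:45, 15:45-19:00 (subtract 5h to convert from UTC+5).
Finn in UTC: 16:30-19:00 (subtract 4h to convert from UTC+4).
Aarav in UTC: 10:15-12:30, 16:30-18:45 (subtract 4h to convert from UTC+4).
Maria in UTC: 12:15-14:45, 15:45-19:00 (subtract 5h to convert from UTC+5).
Yosef ∩ Finn: 16:30-19:00.
Yosef ∩ Finn ∩ Aarav: 16:30-18:45.
Yosef ∩ Finn ∩ Aarav ∩ Maria: 16:30-18:45.
Those are the intersection windows.
The last common window of at least 75 minutes is 16:30-18:45; a 75-minute meeting can start as late as 17:30 and still end by 18:45.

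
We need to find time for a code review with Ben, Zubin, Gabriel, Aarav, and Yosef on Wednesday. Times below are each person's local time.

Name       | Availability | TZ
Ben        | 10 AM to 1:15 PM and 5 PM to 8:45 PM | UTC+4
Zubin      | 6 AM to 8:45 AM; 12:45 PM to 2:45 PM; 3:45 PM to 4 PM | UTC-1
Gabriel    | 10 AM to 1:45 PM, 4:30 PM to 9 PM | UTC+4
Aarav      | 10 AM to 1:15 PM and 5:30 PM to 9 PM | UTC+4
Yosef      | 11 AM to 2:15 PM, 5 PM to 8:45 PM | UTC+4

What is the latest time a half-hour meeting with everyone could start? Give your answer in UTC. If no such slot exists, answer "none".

Ben in UTC: 06:00-09:15, 13:00-16:45 (subtract 4h to convert from UTC+4).
Zubin in UTC: 07:00-09:45, 13:45-15:45, 16:45-17:00 (add 1h to convert from UTC-1).
Gabriel in UTC: 06:00-09:45, 12:30-17:00 (subtract 4h to convert from UTC+4).
Aarav in UTC: 06:00-09:15, 13:30-17:00 (subtract 4h to convert from UTC+4).
Yosef in UTC: 07:00-10:15, 13:00-16:45 (subtract 4h to convert from UTC+4).
Ben ∩ Zubin: 07:00-09:15, 13:45-15:45.
Ben ∩ Zubin ∩ Gabriel: 07:00-09:15, 13:45-15:45.
Ben ∩ Zubin ∩ Gabriel ∩ Aarav: 07:00-09:15, 13:45-15:45.
Ben ∩ Zubin ∩ Gabriel ∩ Aarav ∩ Yosef: 07:00-09:15, 13:45-15:45.
The last common window of at least 30 minutes is 13:45-15:45; a 30-minute meeting can start as late as 15:15 and still end by 15:45.

15:15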